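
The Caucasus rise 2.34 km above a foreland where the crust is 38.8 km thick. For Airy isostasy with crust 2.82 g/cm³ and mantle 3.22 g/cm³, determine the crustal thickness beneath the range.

57.6 km

Root depth r = h ρ_c / (ρ_m − ρ_c) = 2.34 km × 2.82 / 0.4 = 16.5 km.
Total thickness = T + h + r = 38.8 km + 2.34 km + 16.5 km = 57.6 km.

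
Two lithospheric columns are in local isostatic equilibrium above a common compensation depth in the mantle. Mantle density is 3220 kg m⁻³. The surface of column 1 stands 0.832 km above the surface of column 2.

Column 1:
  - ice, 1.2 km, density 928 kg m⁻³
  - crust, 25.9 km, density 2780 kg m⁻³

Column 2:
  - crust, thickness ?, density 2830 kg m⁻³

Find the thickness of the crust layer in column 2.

Take the compensation level at the base of the deeper column (depth z_c below the surface of column 1) and equate Σ ρ_i t_i down to z_c; mantle fills any gap and the z_c terms cancel.
Column 1: 1.2×928 + 25.9×2780 + (z_c − 27.1)×3220
Column 2: 0.832×0 + x×2830 + (z_c − 0.832 − 0 − x)×3220
The z_c×3220 term appears on both sides and cancels. Collect the known terms of each column as K = Σ(ρt)_known − 3220 × (depth of known layers): K_1 = 73115.6 − 3220×27.1 = −14146.4; K_2 = 0 − 3220×(0.832 + 0) = −2679.04.
Balance: K_1 = K_2 − x×(3220 − 2830), so x = (K_2 − K_1)/(3220 − 2830) = 11467.4/390 = 29.4 km.

29.4 km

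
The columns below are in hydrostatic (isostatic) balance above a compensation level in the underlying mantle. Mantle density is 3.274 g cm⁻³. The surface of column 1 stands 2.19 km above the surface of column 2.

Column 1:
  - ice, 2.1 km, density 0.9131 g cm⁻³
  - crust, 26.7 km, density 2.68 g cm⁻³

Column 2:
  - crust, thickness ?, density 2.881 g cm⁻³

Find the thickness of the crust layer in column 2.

Take the compensation level at the base of the deeper column (depth z_c below the surface of column 1) and equate Σ ρ_i t_i down to z_c; mantle fills any gap and the z_c terms cancel.
Column 1: 2.1×0.9131 + 26.7×2.68 + (z_c − 28.8)×3.274
Column 2: 2.19×0 + x×2.881 + (z_c − 2.19 − 0 − x)×3.274
The z_c×3.274 term appears on both sides and cancels. Collect the known terms of each column as K = Σ(ρt)_known − 3.274 × (depth of known layers): K_1 = 73.47351 − 3.274×28.8 = −20.81769; K_2 = 0 − 3.274×(2.19 + 0) = −7.17006.
Balance: K_1 = K_2 − x×(3.274 − 2.881), so x = (K_2 − K_1)/(3.274 − 2.881) = 13.6476/0.393 = 34.7 km.

34.7 km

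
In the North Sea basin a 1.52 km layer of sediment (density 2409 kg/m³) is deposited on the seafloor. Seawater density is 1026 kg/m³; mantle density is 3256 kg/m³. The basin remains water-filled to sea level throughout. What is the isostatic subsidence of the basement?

Submarine loading: the sediment displaces seawater, and the subsidence is in turn flooded, so s (ρ_m − ρ_w) = t (ρ_sed − ρ_w).
s = 1.52 km × (2409 − 1026) / (3256 − 1026) = 0.943 km.

0.943 km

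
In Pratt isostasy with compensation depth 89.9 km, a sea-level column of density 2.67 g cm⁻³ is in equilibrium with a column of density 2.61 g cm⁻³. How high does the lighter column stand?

ρ_ref D = ρ (D + h) → h = D (ρ_ref − ρ)/ρ.
h = 89.9 km × (2.67 − 2.61)/2.61 = 2.07 km.

2.07 km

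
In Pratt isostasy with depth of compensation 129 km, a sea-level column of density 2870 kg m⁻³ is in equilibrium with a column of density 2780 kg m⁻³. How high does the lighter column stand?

4.18 km

ρ_ref D = ρ (D + h) → h = D (ρ_ref − ρ)/ρ.
h = 129 km × (2870 − 2780)/2780 = 4.18 km.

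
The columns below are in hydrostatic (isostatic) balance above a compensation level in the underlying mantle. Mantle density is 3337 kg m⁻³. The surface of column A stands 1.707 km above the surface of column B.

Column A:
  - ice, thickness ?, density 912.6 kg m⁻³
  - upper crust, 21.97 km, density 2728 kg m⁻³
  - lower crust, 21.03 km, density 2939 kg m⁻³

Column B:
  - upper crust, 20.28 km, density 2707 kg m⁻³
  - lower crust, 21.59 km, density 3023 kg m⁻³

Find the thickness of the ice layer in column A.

1.44 km

Take the compensation level at the base of the deeper column (depth z_c below the surface of column A) and equate Σ ρ_i t_i down to z_c; mantle fills any gap and the z_c terms cancel.
Column A: x×912.6 + 21.97×2728 + 21.03×2939 + (z_c − 43 − x)×3337
Column B: 1.707×0 + 20.28×2707 + 21.59×3023 + (z_c − 1.707 − 41.87)×3337
The z_c×3337 term appears on both sides and cancels. Collect the known terms of each column as K = Σ(ρt)_known − 3337 × (depth of known layers): K_A = 121741.33 − 3337×43 = −21749.67; K_B = 120164.53 − 3337×(1.707 + 41.87) = −25251.919.
Balance: K_A − x×(3337 − 912.6) = K_B, so x = (K_A − K_B)/(3337 − 912.6) = 3502.25/2424.4 = 1.44 km.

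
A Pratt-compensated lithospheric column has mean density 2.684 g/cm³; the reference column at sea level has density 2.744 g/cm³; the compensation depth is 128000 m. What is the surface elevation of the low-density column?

ρ_ref D = ρ (D + h) → h = D (ρ_ref − ρ)/ρ.
h = 128000 m × (2.744 − 2.684)/2.684 = 2860 m.

2860 m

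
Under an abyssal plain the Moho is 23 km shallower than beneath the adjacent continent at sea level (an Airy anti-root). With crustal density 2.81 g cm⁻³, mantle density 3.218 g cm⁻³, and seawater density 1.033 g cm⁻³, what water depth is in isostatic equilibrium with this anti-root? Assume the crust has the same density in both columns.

Replacing a thickness d of crust by seawater at the top must be balanced by replacing crust with mantle at the base: d (ρ_c − ρ_w) = a (ρ_m − ρ_c).
d = a (ρ_m − ρ_c)/(ρ_c − ρ_w) = 23 km × 0.408/1.777 = 5.28 km.

5.28 km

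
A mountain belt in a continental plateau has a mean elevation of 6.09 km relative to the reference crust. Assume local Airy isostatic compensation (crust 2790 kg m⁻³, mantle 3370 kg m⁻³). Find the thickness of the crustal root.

29.3 km

Balancing pressure at the compensation depth: the weight of the topography is balanced by the buoyancy of the root, ρ_c h = (ρ_m − ρ_c) r.
r = h · ρ_c / (ρ_m − ρ_c) = 6.09 km × 2790 / (3370 − 2790) = 29.3 km.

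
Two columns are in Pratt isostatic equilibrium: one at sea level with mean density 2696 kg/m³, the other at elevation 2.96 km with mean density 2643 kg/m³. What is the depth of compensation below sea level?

ρ_ref D = ρ (D + h) → D (ρ_ref − ρ) = ρ h.
D = ρ h/(ρ_ref − ρ) = 2643 × 2.96 km/(2696 − 2643) = 148 km.

148 km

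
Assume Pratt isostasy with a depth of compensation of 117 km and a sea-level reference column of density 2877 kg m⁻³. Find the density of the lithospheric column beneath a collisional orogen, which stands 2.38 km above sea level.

2820 kg m⁻³

Pratt balance: ρ_ref D = ρ (D + h).
ρ = ρ_ref D/(D + h) = 2877 × 117 km/(117 km + 2.38 km) = 2820 kg m⁻³.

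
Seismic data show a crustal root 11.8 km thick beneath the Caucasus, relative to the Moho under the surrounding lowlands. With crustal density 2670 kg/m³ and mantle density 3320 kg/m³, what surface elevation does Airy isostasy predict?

2.87 km

Isostatic balance requires: ρ_c h = (ρ_m − ρ_c) r.
h = r (ρ_m − ρ_c) / ρ_c = 11.8 km × (3320 − 2670) / 2670 = 2.87 km.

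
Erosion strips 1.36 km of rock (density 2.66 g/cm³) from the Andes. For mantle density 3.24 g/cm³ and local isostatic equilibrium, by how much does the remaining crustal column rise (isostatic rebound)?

1.12 km

Unloading: uplift u = e ρ_c/ρ_m = 1.36 km × 2.66/3.24 = 1.12 km.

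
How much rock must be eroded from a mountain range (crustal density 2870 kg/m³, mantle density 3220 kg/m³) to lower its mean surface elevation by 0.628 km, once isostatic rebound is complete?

5.78 km

Net drop Δ = e − u = e − e ρ_c/ρ_m = e (ρ_m − ρ_c)/ρ_m.
e = Δ ρ_m/(ρ_m − ρ_c) = 0.628 km × 3220/350 = 5.78 km.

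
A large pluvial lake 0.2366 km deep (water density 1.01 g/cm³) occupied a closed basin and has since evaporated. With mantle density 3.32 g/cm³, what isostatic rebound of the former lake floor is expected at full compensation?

u = d ρ_w/ρ_m = 0.2366 km × 1.01/3.32 = 0.072 km.

0.072 km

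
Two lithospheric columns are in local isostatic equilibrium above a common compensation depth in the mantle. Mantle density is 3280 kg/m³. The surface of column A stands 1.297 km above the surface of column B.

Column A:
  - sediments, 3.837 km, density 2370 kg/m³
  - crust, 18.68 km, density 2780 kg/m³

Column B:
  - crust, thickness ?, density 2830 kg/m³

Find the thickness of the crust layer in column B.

Take the compensation level at the base of the deeper column (depth z_c below the surface of column A) and equate Σ ρ_i t_i down to z_c; mantle fills any gap and the z_c terms cancel.
Column A: 3.837×2370 + 18.68×2780 + (z_c − 22.517)×3280
Column B: 1.297×0 + x×2830 + (z_c − 1.297 − 0 − x)×3280
The z_c×3280 term appears on both sides and cancels. Collect the known terms of each column as K = Σ(ρt)_known − 3280 × (depth of known layers): K_A = 61024.09 − 3280×22.517 = −12831.67; K_B = 0 − 3280×(1.297 + 0) = −4254.16.
Balance: K_A = K_B − x×(3280 − 2830), so x = (K_B − K_A)/(3280 − 2830) = 8577.51/450 = 19.1 km.

19.1 km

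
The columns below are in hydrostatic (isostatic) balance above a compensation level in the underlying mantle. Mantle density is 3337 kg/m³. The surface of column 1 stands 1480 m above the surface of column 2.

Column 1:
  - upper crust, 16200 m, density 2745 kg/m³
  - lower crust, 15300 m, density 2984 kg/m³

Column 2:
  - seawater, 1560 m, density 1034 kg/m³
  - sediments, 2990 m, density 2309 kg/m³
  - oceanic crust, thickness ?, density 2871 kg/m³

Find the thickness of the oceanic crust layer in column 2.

Take the compensation level at the base of the deeper column (depth z_c below the surface of column 1) and equate Σ ρ_i t_i down to z_c; mantle fills any gap and the z_c terms cancel.
Column 1: 16200×2745 + 15300×2984 + (z_c − 31500)×3337
Column 2: 1480×0 + 1560×1034 + 2990×2309 + x×2871 + (z_c − 1480 − 4550 − x)×3337
The z_c×3337 term appears on both sides and cancels. Collect the known terms of each column as K = Σ(ρt)_known − 3337 × (depth of known layers): K_1 = 90124200 − 3337×31500 = −14991300; K_2 = 8516950 − 3337×(1480 + 4550) = −11605160.
Balance: K_1 = K_2 − x×(3337 − 2871), so x = (K_2 − K_1)/(3337 − 2871) = 3386140/466 = 7270 m.

7270 m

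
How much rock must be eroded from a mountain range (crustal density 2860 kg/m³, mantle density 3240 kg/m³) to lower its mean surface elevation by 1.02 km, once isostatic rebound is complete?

8.7 km

Net drop Δ = e − u = e − e ρ_c/ρ_m = e (ρ_m − ρ_c)/ρ_m.
e = Δ ρ_m/(ρ_m − ρ_c) = 1.02 km × 3240/380 = 8.7 km.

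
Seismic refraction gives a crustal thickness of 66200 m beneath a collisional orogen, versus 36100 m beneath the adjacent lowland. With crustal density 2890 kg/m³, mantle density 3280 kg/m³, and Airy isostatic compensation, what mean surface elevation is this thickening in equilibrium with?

Excess crust Δ = 66200 m − 36100 m = 30100 m, split between elevation h and root r with h + r = Δ.
Airy balance ρ_c h = (ρ_m − ρ_c) r gives r = h ρ_c/(ρ_m − ρ_c), so h (1 + ρ_c/(ρ_m − ρ_c)) = Δ, i.e. h = Δ (ρ_m − ρ_c)/ρ_m.
h = 30100 m × 390/3280 = 3580 m.

3580 m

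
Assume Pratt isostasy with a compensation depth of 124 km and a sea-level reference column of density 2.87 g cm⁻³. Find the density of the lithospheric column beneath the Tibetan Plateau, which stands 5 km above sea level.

2.76 g cm⁻³

Pratt balance: ρ_ref D = ρ (D + h).
ρ = ρ_ref D/(D + h) = 2.87 × 124 km/(124 km + 5 km) = 2.76 g cm⁻³.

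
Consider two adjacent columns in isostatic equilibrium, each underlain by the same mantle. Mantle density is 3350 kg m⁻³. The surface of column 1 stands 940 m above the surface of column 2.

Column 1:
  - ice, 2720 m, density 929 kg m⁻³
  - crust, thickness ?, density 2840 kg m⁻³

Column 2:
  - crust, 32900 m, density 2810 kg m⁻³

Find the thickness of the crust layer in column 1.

28100 m

Take the compensation level at the base of the deeper column (depth z_c below the surface of column 1) and equate Σ ρ_i t_i down to z_c; mantle fills any gap and the z_c terms cancel.
Column 1: 2720×929 + x×2840 + (z_c − 2720 − x)×3350
Column 2: 940×0 + 32900×2810 + (z_c − 940 − 32900)×3350
The z_c×3350 term appears on both sides and cancels. Collect the known terms of each column as K = Σ(ρt)_known − 3350 × (depth of known layers): K_1 = 2526880 − 3350×2720 = −6585120; K_2 = 92449000 − 3350×(940 + 32900) = −20915000.
Balance: K_1 − x×(3350 − 2840) = K_2, so x = (K_1 − K_2)/(3350 − 2840) = 14329900/510 = 28100 m.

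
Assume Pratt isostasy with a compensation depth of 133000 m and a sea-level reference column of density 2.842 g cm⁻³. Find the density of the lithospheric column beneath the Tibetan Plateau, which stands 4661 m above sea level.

2.75 g cm⁻³

Pratt balance: ρ_ref D = ρ (D + h).
ρ = ρ_ref D/(D + h) = 2.842 × 133000 m/(133000 m + 4661 m) = 2.75 g cm⁻³.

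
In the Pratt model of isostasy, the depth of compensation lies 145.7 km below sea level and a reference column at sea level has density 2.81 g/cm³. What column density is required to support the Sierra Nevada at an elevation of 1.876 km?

Pratt balance: ρ_ref D = ρ (D + h).
ρ = ρ_ref D/(D + h) = 2.81 × 145.7 km/(145.7 km + 1.876 km) = 2.77 g/cm³.

2.77 g/cm³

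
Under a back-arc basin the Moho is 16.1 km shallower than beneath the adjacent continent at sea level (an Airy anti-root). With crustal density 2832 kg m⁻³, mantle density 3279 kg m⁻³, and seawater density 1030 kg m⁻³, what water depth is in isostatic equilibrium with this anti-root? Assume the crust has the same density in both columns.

Replacing a thickness d of crust by seawater at the top must be balanced by replacing crust with mantle at the base: d (ρ_c − ρ_w) = a (ρ_m − ρ_c).
d = a (ρ_m − ρ_c)/(ρ_c − ρ_w) = 16.1 km × 447/1802 = 3.99 km.

3.99 km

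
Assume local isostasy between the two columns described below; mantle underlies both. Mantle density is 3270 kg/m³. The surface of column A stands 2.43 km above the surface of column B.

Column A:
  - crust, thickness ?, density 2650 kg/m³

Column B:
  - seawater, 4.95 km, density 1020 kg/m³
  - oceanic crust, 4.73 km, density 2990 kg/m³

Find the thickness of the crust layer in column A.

32.9 km

Take the compensation level at the base of the deeper column (depth z_c below the surface of column A) and equate Σ ρ_i t_i down to z_c; mantle fills any gap and the z_c terms cancel.
Column A: x×2650 + (z_c − 0 − x)×3270
Column B: 2.43×0 + 4.95×1020 + 4.73×2990 + (z_c − 2.43 − 9.68)×3270
The z_c×3270 term appears on both sides and cancels. Collect the known terms of each column as K = Σ(ρt)_known − 3270 × (depth of known layers): K_A = 0 − 3270×0 = 0; K_B = 19191.7 − 3270×(2.43 + 9.68) = −20408.
Balance: K_A − x×(3270 − 2650) = K_B, so x = (K_A − K_B)/(3270 − 2650) = 20408/620 = 32.9 km.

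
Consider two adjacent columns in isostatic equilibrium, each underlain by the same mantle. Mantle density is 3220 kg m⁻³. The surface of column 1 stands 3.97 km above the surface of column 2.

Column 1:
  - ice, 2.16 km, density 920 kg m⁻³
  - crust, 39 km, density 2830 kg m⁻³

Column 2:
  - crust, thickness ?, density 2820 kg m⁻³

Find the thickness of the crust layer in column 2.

18.5 km

Take the compensation level at the base of the deeper column (depth z_c below the surface of column 1) and equate Σ ρ_i t_i down to z_c; mantle fills any gap and the z_c terms cancel.
Column 1: 2.16×920 + 39×2830 + (z_c − 41.16)×3220
Column 2: 3.97×0 + x×2820 + (z_c − 3.97 − 0 − x)×3220
The z_c×3220 term appears on both sides and cancels. Collect the known terms of each column as K = Σ(ρt)_known − 3220 × (depth of known layers): K_1 = 112357.2 − 3220×41.16 = −20178; K_2 = 0 − 3220×(3.97 + 0) = −12783.4.
Balance: K_1 = K_2 − x×(3220 − 2820), so x = (K_2 − K_1)/(3220 − 2820) = 7394.6/400 = 18.5 km.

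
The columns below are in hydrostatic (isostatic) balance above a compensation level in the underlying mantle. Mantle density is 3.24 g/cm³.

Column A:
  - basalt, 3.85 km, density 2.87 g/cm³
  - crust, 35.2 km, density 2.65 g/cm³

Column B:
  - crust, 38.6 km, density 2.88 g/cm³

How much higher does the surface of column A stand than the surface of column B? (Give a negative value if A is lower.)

2.56 km

For any compensation level in the mantle, the mantle terms cancel and isostasy reduces to e = (Σt_A − Σt_B) − (Σ(ρt)_A − Σ(ρt)_B) / ρ_m.
Σt_A = 39.05 km; Σt_B = 38.6 km; Σ(ρt)_A = 104.3295; Σ(ρt)_B = 111.168 (in km·g/cm³).
e = (39.05 − 38.6) − (104.3295 − 111.168) / 3.24 = 2.56 km.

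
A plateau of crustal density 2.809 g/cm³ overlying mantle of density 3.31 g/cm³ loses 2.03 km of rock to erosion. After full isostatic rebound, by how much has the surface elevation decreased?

0.307 km

Rebound u = e ρ_c/ρ_m = 2.03 km × 2.809/3.31 = 1.723 km.
Net surface drop = e − u = 2.03 km − 1.723 km = e (ρ_m − ρ_c)/ρ_m = 0.307 km.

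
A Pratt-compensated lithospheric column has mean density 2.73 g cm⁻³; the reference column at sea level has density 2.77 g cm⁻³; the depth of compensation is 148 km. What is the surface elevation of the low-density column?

2.17 km

ρ_ref D = ρ (D + h) → h = D (ρ_ref − ρ)/ρ.
h = 148 km × (2.77 − 2.73)/2.73 = 2.17 km.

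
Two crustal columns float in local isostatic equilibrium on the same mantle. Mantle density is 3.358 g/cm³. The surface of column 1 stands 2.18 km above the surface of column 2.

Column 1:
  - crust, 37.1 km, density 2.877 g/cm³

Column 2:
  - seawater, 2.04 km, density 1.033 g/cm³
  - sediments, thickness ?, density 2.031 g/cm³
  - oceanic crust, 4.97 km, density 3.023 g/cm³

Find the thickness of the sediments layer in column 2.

3.1 km

Take the compensation level at the base of the deeper column (depth z_c below the surface of column 1) and equate Σ ρ_i t_i down to z_c; mantle fills any gap and the z_c terms cancel.
Column 1: 37.1×2.877 + (z_c − 37.1)×3.358
Column 2: 2.18×0 + 2.04×1.033 + x×2.031 + 4.97×3.023 + (z_c − 2.18 − 7.01 − x)×3.358
The z_c×3.358 term appears on both sides and cancels. Collect the known terms of each column as K = Σ(ρt)_known − 3.358 × (depth of known layers): K_1 = 106.7367 − 3.358×37.1 = −17.8451; K_2 = 17.13163 − 3.358×(2.18 + 7.01) = −13.72839.
Balance: K_1 = K_2 − x×(3.358 − 2.031), so x = (K_2 − K_1)/(3.358 − 2.031) = 4.11671/1.327 = 3.1 km.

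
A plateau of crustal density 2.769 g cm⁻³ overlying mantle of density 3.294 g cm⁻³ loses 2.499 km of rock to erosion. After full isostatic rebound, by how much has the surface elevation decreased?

Rebound u = e ρ_c/ρ_m = 2.499 km × 2.769/3.294 = 2.101 km.
Net surface drop = e − u = 2.499 km − 2.101 km = e (ρ_m − ρ_c)/ρ_m = 0.398 km.

0.398 km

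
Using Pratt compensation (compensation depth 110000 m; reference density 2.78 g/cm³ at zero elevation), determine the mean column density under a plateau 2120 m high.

Pratt balance: ρ_ref D = ρ (D + h).
ρ = ρ_ref D/(D + h) = 2.78 × 110000 m/(110000 m + 2120 m) = 2.73 g/cm³.

2.73 g/cm³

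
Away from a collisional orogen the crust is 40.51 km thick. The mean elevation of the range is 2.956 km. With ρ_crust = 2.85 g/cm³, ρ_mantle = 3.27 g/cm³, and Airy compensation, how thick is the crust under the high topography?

63.5 km

Root depth r = h ρ_c / (ρ_m − ρ_c) = 2.956 km × 2.85 / 0.42 = 20.06 km.
Total thickness = T + h + r = 40.51 km + 2.956 km + 20.06 km = 63.5 km.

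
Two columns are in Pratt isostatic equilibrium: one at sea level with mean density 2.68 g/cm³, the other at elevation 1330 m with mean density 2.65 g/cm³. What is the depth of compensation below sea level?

117000 m

ρ_ref D = ρ (D + h) → D (ρ_ref − ρ) = ρ h.
D = ρ h/(ρ_ref − ρ) = 2.65 × 1330 m/(2.68 − 2.65) = 117000 m.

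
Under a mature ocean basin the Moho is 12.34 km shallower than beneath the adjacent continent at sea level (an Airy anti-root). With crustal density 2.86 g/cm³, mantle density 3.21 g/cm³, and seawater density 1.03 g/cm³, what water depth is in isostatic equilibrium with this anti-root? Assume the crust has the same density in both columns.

Replacing a thickness d of crust by seawater at the top must be balanced by replacing crust with mantle at the base: d (ρ_c − ρ_w) = a (ρ_m − ρ_c).
d = a (ρ_m − ρ_c)/(ρ_c − ρ_w) = 12.34 km × 0.35/1.83 = 2.36 km.

2.36 km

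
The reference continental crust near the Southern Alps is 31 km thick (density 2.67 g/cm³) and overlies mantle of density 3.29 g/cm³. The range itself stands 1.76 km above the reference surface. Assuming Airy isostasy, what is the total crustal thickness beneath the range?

40.3 km

Root depth r = h ρ_c / (ρ_m − ρ_c) = 1.76 km × 2.67 / 0.62 = 7.579 km.
Total thickness = T + h + r = 31 km + 1.76 km + 7.579 km = 40.3 km.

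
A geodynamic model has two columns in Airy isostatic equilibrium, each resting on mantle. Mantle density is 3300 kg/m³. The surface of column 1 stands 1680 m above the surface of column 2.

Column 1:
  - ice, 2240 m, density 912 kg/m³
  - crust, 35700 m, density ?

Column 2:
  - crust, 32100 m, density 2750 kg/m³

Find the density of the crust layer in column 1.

Take the compensation level at the base of the deeper column (depth z_c below the surface of column 1) and equate Σ ρ_i t_i down to z_c; mantle fills any gap and the z_c terms cancel.
Column 1: 2240×912 + 35700×ρ + (z_c − 37940)×3300
Column 2: 1680×0 + 32100×2750 + (z_c − 1680 − 32100)×3300
The z_c×3300 term appears on both sides and cancels. Collect the known terms of each column as K = Σ(ρt)_known − 3300 × (depth of known layers): K_1 = 2042880 − 3300×37940 = −123159120; K_2 = 88275000 − 3300×(1680 + 32100) = −23199000.
Balance: K_1 + 35700×ρ = K_2, so ρ = (K_2 − K_1)/35700 = 99960100/35700 = 2800 kg/m³.

2800 kg/m³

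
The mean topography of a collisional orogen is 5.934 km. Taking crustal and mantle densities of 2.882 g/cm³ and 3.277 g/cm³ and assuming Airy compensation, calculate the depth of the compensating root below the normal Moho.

43.3 km

Balancing pressure at the compensation depth: the weight of the topography is balanced by the buoyancy of the root, ρ_c h = (ρ_m − ρ_c) r.
r = h · ρ_c / (ρ_m − ρ_c) = 5.934 km × 2.882 / (3.277 − 2.882) = 43.3 km.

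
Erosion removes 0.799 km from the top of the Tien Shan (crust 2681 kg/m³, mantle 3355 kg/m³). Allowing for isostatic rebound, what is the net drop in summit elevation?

0.161 km

Rebound u = e ρ_c/ρ_m = 0.799 km × 2681/3355 = 0.6385 km.
Net surface drop = e − u = 0.799 km − 0.6385 km = e (ρ_m − ρ_c)/ρ_m = 0.161 km.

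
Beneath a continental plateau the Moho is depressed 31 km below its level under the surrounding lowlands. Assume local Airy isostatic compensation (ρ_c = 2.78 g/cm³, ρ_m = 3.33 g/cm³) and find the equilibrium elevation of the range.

6.13 km

Equating mass per unit area of the two columns: ρ_c h = (ρ_m − ρ_c) r.
h = r (ρ_m − ρ_c) / ρ_c = 31 km × (3.33 − 2.78) / 2.78 = 6.13 km.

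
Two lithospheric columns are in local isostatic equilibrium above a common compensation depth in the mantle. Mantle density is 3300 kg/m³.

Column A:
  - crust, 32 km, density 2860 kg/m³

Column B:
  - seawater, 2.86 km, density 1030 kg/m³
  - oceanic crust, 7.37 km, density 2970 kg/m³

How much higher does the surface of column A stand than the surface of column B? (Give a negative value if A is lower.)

1.56 km

For any compensation level in the mantle, the mantle terms cancel and isostasy reduces to e = (Σt_A − Σt_B) − (Σ(ρt)_A − Σ(ρt)_B) / ρ_m.
Σt_A = 32 km; Σt_B = 10.23 km; Σ(ρt)_A = 91520; Σ(ρt)_B = 24834.7 (in km·kg/m³).
e = (32 − 10.23) − (91520 − 24834.7) / 3300 = 1.56 km.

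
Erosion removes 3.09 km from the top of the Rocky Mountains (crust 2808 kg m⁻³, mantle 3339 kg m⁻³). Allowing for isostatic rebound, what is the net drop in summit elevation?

Rebound u = e ρ_c/ρ_m = 3.09 km × 2808/3339 = 2.599 km.
Net surface drop = e − u = 3.09 km − 2.599 km = e (ρ_m − ρ_c)/ρ_m = 0.491 km.

0.491 km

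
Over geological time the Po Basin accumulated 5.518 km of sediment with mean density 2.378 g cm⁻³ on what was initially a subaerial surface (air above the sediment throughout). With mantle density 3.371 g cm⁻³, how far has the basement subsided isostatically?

3.89 km

Subaerial load: s = t ρ_sed / ρ_m = 5.518 km × 2.378/3.371 = 3.89 km.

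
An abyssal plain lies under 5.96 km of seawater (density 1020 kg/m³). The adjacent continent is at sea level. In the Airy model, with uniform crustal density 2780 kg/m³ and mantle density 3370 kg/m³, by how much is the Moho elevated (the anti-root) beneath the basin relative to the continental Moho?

By Archimedes' principle applied to the lithosphere: replacing crust with seawater at the top is compensated by replacing crust with mantle at the base: d (ρ_c − ρ_w) = a (ρ_m − ρ_c).
a = d (ρ_c − ρ_w)/(ρ_m − ρ_c) = 5.96 km × 1760/590 = 17.8 km.

17.8 km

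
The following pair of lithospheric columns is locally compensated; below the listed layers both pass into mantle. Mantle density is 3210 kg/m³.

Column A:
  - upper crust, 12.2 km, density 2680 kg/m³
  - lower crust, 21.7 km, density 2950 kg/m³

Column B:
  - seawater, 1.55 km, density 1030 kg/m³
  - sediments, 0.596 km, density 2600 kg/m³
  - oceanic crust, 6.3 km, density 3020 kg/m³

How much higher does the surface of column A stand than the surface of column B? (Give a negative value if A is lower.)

For any compensation level in the mantle, the mantle terms cancel and isostasy reduces to e = (Σt_A − Σt_B) − (Σ(ρt)_A − Σ(ρt)_B) / ρ_m.
Σt_A = 33.9 km; Σt_B = 8.446 km; Σ(ρt)_A = 96711; Σ(ρt)_B = 22172.1 (in km·kg/m³).
e = (33.9 − 8.446) − (96711 − 22172.1) / 3210 = 2.23 km.

2.23 km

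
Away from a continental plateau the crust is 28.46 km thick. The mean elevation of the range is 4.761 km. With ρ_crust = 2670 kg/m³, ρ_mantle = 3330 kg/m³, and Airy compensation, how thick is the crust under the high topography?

52.5 km

Root depth r = h ρ_c / (ρ_m − ρ_c) = 4.761 km × 2670 / 660 = 19.26 km.
Total thickness = T + h + r = 28.46 km + 4.761 km + 19.26 km = 52.5 km.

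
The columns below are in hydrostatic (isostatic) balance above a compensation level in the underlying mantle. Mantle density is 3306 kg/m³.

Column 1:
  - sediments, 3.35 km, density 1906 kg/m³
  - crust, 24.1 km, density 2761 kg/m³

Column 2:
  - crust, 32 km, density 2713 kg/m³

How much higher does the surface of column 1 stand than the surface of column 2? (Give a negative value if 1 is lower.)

For any compensation level in the mantle, the mantle terms cancel and isostasy reduces to e = (Σt_1 − Σt_2) − (Σ(ρt)_1 − Σ(ρt)_2) / ρ_m.
Σt_1 = 27.45 km; Σt_2 = 32 km; Σ(ρt)_1 = 72925.2; Σ(ρt)_2 = 86816 (in km·kg/m³).
e = (27.45 − 32) − (72925.2 − 86816) / 3306 = −0.348 km.

−0.348 km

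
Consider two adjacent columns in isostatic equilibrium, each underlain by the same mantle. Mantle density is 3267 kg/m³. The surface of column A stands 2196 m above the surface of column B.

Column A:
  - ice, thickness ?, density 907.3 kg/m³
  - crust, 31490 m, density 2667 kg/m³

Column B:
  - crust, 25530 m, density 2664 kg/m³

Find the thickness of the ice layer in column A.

1560 m

Take the compensation level at the base of the deeper column (depth z_c below the surface of column A) and equate Σ ρ_i t_i down to z_c; mantle fills any gap and the z_c terms cancel.
Column A: x×907.3 + 31490×2667 + (z_c − 31490 − x)×3267
Column B: 2196×0 + 25530×2664 + (z_c − 2196 − 25530)×3267
The z_c×3267 term appears on both sides and cancels. Collect the known terms of each column as K = Σ(ρt)_known − 3267 × (depth of known layers): K_A = 83983830 − 3267×31490 = −18894000; K_B = 68011920 − 3267×(2196 + 25530) = −22568922.
Balance: K_A − x×(3267 − 907.3) = K_B, so x = (K_A − K_B)/(3267 − 907.3) = 3674920/2359.7 = 1560 m.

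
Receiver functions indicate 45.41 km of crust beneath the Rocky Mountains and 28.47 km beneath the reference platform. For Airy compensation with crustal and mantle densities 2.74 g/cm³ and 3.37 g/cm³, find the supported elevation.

3.17 km

Excess crust Δ = 45.41 km − 28.47 km = 16.94 km, split between elevation h and root r with h + r = Δ.
Airy balance ρ_c h = (ρ_m − ρ_c) r gives r = h ρ_c/(ρ_m − ρ_c), so h (1 + ρ_c/(ρ_m − ρ_c)) = Δ, i.e. h = Δ (ρ_m − ρ_c)/ρ_m.
h = 16.94 km × 0.63/3.37 = 3.17 km.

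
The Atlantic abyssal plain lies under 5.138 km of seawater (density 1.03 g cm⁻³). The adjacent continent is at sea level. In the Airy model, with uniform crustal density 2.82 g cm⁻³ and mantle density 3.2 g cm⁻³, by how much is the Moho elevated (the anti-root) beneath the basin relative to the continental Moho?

Isostatic balance requires: replacing crust with seawater at the top is compensated by replacing crust with mantle at the base: d (ρ_c − ρ_w) = a (ρ_m − ρ_c).
a = d (ρ_c − ρ_w)/(ρ_m − ρ_c) = 5.138 km × 1.79/0.38 = 24.2 km.

24.2 km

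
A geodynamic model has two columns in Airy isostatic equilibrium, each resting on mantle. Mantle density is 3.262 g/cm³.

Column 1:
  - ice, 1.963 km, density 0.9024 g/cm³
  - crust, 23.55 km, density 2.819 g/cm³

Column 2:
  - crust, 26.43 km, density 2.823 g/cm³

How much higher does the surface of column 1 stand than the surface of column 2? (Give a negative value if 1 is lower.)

1.06 km

For any compensation level in the mantle, the mantle terms cancel and isostasy reduces to e = (Σt_1 − Σt_2) − (Σ(ρt)_1 − Σ(ρt)_2) / ρ_m.
Σt_1 = 25.513 km; Σt_2 = 26.43 km; Σ(ρt)_1 = 68.1588612; Σ(ρt)_2 = 74.61189 (in km·g/cm³).
e = (25.513 − 26.43) − (68.1588612 − 74.61189) / 3.262 = 1.06 km.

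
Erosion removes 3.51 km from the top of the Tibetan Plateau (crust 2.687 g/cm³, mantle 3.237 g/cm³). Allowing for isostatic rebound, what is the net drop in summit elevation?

Rebound u = e ρ_c/ρ_m = 3.51 km × 2.687/3.237 = 2.914 km.
Net surface drop = e − u = 3.51 km − 2.914 km = e (ρ_m − ρ_c)/ρ_m = 0.596 km.

0.596 km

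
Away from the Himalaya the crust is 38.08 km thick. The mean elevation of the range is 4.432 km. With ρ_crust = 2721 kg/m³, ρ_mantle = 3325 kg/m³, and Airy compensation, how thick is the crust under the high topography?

62.5 km

Root depth r = h ρ_c / (ρ_m − ρ_c) = 4.432 km × 2721 / 604 = 19.97 km.
Total thickness = T + h + r = 38.08 km + 4.432 km + 19.97 km = 62.5 km.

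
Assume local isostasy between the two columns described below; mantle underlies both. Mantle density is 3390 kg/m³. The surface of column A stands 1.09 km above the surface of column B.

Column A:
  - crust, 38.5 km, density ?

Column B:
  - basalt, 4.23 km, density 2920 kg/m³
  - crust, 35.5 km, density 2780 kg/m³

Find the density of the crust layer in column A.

2680 kg/m³

Take the compensation level at the base of the deeper column (depth z_c below the surface of column A) and equate Σ ρ_i t_i down to z_c; mantle fills any gap and the z_c terms cancel.
Column A: 38.5×ρ + (z_c − 38.5)×3390
Column B: 1.09×0 + 4.23×2920 + 35.5×2780 + (z_c − 1.09 − 39.73)×3390
The z_c×3390 term appears on both sides and cancels. Collect the known terms of each column as K = Σ(ρt)_known − 3390 × (depth of known layers): K_A = 0 − 3390×38.5 = −130515; K_B = 111041.6 − 3390×(1.09 + 39.73) = −27338.2.
Balance: K_A + 38.5×ρ = K_B, so ρ = (K_B − K_A)/38.5 = 103177/38.5 = 2680 kg/m³.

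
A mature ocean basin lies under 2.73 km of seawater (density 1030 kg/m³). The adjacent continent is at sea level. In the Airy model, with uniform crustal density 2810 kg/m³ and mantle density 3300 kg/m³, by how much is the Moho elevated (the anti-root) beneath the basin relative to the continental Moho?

Isostatic balance requires: replacing crust with seawater at the top is compensated by replacing crust with mantle at the base: d (ρ_c − ρ_w) = a (ρ_m − ρ_c).
a = d (ρ_c − ρ_w)/(ρ_m − ρ_c) = 2.73 km × 1780/490 = 9.92 km.

9.92 km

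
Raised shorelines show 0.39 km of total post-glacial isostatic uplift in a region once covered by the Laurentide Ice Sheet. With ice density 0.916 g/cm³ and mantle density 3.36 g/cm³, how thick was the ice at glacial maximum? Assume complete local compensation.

u = t ρ_ice/ρ_m → t = u ρ_m/ρ_ice = 0.39 km × 3.36/0.916 = 1.43 km.

1.43 km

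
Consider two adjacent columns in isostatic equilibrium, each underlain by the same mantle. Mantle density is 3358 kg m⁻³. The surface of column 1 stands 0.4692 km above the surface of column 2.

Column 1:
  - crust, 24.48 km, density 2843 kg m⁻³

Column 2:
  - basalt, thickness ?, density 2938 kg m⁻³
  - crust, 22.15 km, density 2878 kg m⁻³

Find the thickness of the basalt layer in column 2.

0.951 km

Take the compensation level at the base of the deeper column (depth z_c below the surface of column 1) and equate Σ ρ_i t_i down to z_c; mantle fills any gap and the z_c terms cancel.
Column 1: 24.48×2843 + (z_c − 24.48)×3358
Column 2: 0.4692×0 + x×2938 + 22.15×2878 + (z_c − 0.4692 − 22.15 − x)×3358
The z_c×3358 term appears on both sides and cancels. Collect the known terms of each column as K = Σ(ρt)_known − 3358 × (depth of known layers): K_1 = 69596.64 − 3358×24.48 = −12607.2; K_2 = 63747.7 − 3358×(0.4692 + 22.15) = −12207.5736.
Balance: K_1 = K_2 − x×(3358 − 2938), so x = (K_2 − K_1)/(3358 − 2938) = 399.626/420 = 0.951 km.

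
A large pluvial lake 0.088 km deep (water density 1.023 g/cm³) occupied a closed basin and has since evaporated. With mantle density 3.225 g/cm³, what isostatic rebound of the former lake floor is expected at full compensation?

0.0279 km

u = d ρ_w/ρ_m = 0.088 km × 1.023/3.225 = 0.0279 km.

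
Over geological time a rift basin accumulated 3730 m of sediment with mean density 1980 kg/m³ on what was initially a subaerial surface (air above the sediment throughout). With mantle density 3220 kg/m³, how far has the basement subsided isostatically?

Subaerial load: s = t ρ_sed / ρ_m = 3730 m × 1980/3220 = 2290 m.

2290 m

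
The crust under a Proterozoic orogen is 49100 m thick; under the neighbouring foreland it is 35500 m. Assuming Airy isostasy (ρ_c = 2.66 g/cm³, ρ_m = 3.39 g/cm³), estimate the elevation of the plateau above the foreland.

Excess crust Δ = 49100 m − 35500 m = 13600 m, split between elevation h and root r with h + r = Δ.
Airy balance ρ_c h = (ρ_m − ρ_c) r gives r = h ρ_c/(ρ_m − ρ_c), so h (1 + ρ_c/(ρ_m − ρ_c)) = Δ, i.e. h = Δ (ρ_m − ρ_c)/ρ_m.
h = 13600 m × 0.73/3.39 = 2930 m.

2930 m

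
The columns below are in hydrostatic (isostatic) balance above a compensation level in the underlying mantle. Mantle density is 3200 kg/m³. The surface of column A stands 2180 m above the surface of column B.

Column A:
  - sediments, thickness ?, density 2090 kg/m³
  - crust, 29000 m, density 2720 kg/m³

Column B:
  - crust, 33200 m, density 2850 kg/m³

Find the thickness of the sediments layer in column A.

Take the compensation level at the base of the deeper column (depth z_c below the surface of column A) and equate Σ ρ_i t_i down to z_c; mantle fills any gap and the z_c terms cancel.
Column A: x×2090 + 29000×2720 + (z_c − 29000 − x)×3200
Column B: 2180×0 + 33200×2850 + (z_c − 2180 − 33200)×3200
The z_c×3200 term appears on both sides and cancels. Collect the known terms of each column as K = Σ(ρt)_known − 3200 × (depth of known layers): K_A = 78880000 − 3200×29000 = −13920000; K_B = 94620000 − 3200×(2180 + 33200) = −18596000.
Balance: K_A − x×(3200 − 2090) = K_B, so x = (K_A − K_B)/(3200 − 2090) = 4676000/1110 = 4210 m.

4210 m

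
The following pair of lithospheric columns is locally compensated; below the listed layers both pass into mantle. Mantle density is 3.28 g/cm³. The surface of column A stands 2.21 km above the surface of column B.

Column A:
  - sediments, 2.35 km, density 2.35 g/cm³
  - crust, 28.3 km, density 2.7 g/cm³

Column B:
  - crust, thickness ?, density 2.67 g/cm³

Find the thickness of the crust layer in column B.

Take the compensation level at the base of the deeper column (depth z_c below the surface of column A) and equate Σ ρ_i t_i down to z_c; mantle fills any gap and the z_c terms cancel.
Column A: 2.35×2.35 + 28.3×2.7 + (z_c − 30.65)×3.28
Column B: 2.21×0 + x×2.67 + (z_c − 2.21 − 0 − x)×3.28
The z_c×3.28 term appears on both sides and cancels. Collect the known terms of each column as K = Σ(ρt)_known − 3.28 × (depth of known layers): K_A = 81.9325 − 3.28×30.65 = −18.5995; K_B = 0 − 3.28×(2.21 + 0) = −7.2488.
Balance: K_A = K_B − x×(3.28 − 2.67), so x = (K_B − K_A)/(3.28 − 2.67) = 11.3507/0.61 = 18.6 km.

18.6 km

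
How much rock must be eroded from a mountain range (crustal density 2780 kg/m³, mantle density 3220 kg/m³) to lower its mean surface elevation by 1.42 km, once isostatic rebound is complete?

10.4 km

Net drop Δ = e − u = e − e ρ_c/ρ_m = e (ρ_m − ρ_c)/ρ_m.
e = Δ ρ_m/(ρ_m − ρ_c) = 1.42 km × 3220/440 = 10.4 km.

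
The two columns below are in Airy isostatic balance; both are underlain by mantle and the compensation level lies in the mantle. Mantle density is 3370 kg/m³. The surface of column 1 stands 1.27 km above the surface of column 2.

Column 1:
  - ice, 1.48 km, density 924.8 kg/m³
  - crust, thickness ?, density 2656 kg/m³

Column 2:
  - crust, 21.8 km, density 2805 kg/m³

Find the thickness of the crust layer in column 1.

18.2 km

Take the compensation level at the base of the deeper column (depth z_c below the surface of column 1) and equate Σ ρ_i t_i down to z_c; mantle fills any gap and the z_c terms cancel.
Column 1: 1.48×924.8 + x×2656 + (z_c − 1.48 − x)×3370
Column 2: 1.27×0 + 21.8×2805 + (z_c − 1.27 − 21.8)×3370
The z_c×3370 term appears on both sides and cancels. Collect the known terms of each column as K = Σ(ρt)_known − 3370 × (depth of known layers): K_1 = 1368.704 − 3370×1.48 = −3618.896; K_2 = 61149 − 3370×(1.27 + 21.8) = −16596.9.
Balance: K_1 − x×(3370 − 2656) = K_2, so x = (K_1 − K_2)/(3370 − 2656) = 12978/714 = 18.2 km.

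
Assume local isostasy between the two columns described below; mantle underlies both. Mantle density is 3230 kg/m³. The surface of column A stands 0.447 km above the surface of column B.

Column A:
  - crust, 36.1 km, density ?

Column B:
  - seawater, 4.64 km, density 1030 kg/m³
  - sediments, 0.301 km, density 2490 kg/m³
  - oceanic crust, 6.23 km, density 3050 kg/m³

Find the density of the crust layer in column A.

2870 kg/m³

Take the compensation level at the base of the deeper column (depth z_c below the surface of column A) and equate Σ ρ_i t_i down to z_c; mantle fills any gap and the z_c terms cancel.
Column A: 36.1×ρ + (z_c − 36.1)×3230
Column B: 0.447×0 + 4.64×1030 + 0.301×2490 + 6.23×3050 + (z_c − 0.447 − 11.171)×3230
The z_c×3230 term appears on both sides and cancels. Collect the known terms of each column as K = Σ(ρt)_known − 3230 × (depth of known layers): K_A = 0 − 3230×36.1 = −116603; K_B = 24530.19 − 3230×(0.447 + 11.171) = −12995.95.
Balance: K_A + 36.1×ρ = K_B, so ρ = (K_B − K_A)/36.1 = 103607/36.1 = 2870 kg/m³.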